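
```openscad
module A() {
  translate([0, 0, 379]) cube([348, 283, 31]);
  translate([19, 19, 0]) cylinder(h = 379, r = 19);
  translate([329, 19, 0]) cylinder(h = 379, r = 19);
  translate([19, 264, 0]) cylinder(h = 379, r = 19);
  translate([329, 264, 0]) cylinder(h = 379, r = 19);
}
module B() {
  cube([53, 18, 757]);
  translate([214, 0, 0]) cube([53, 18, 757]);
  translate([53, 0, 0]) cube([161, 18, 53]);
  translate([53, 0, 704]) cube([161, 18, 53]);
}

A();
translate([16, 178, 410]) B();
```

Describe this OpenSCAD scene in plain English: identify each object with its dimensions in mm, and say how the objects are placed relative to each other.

A is a simple wooden stool: a rectangular seat 348 mm (x) by 283 mm (y), 31 mm thick, top face at z = 410 mm, on four round legs, each 38 mm in diameter. The legs rest on z = 0, each leg's axis is inset half a diameter from the nearest pair of seat edges (so the leg's bounding box is flush with the corner).

B is a rectangular picture frame lying in the x–z plane (depth along y). The opening is 161 mm wide (x) by 651 mm tall (z), surrounded by a border 53 mm wide on all four sides. The frame is 18 mm deep and is made of two full-height vertical stiles with two horizontal rails fitted between them.

The picture frame is on top of the stool.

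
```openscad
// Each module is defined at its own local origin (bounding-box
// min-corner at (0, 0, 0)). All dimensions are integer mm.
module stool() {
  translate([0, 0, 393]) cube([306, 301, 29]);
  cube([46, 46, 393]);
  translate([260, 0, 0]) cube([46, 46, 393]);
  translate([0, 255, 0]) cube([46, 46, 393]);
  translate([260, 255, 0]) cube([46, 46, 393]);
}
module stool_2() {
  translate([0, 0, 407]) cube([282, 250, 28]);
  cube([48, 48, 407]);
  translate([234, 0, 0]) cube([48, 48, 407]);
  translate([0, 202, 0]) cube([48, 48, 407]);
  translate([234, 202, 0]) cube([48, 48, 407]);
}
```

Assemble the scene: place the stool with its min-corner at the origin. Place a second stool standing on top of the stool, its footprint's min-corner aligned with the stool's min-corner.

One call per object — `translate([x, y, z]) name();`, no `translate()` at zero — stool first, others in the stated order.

stool();
translate([0, 0, 422]) stool_2();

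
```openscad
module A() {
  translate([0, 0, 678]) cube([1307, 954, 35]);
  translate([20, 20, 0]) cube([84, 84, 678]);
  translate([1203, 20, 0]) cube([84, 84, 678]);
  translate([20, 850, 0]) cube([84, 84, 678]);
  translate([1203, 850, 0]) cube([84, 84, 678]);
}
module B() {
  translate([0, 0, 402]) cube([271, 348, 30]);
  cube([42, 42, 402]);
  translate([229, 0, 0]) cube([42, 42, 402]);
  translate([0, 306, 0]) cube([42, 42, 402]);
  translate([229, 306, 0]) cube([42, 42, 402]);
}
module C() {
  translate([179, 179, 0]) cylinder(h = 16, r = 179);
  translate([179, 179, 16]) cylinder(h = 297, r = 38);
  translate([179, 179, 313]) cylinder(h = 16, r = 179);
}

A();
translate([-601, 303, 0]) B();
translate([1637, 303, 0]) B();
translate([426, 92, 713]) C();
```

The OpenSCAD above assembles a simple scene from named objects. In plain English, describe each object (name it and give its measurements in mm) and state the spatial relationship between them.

A is a rectangular dining table. The top is 1307×954×35 mm with its upper surface at z = 713 mm. It stands on four 84×84 mm square legs, each inset 20 mm from the nearest pair of top edges, running from the floor to the underside of the top.

B is a simple wooden stool: a rectangular seat 271 mm (x) by 348 mm (y), 30 mm thick, top face at z = 432 mm, on four square legs, each 42×42 mm in cross-section. The legs rest on z = 0, each flush with a corner of the seat.

C is a spool: two coaxial disc flanges of radius 179 mm and thickness 16 mm, joined by a core cylinder of radius 38 mm and height 297 mm. The lower flange rests on z = 0 and the three cylinders share a vertical axis.

Two stools sit around the table at the −x, +x sides. The spool is on top of the table.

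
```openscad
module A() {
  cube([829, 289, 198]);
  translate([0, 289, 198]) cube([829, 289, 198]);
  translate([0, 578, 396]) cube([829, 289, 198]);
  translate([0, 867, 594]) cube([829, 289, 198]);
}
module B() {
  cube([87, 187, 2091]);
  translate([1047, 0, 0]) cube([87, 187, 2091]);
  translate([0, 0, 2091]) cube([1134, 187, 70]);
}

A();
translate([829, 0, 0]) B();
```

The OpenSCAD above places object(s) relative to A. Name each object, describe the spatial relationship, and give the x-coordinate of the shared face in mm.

The staircase's +x face and the door frame's −x face are both at x = 829 mm.

A is a staircase. B is a door frame. The door frame is against the staircase's +x side, with their −y faces flush. The x-coordinate of the shared face is 829 mm.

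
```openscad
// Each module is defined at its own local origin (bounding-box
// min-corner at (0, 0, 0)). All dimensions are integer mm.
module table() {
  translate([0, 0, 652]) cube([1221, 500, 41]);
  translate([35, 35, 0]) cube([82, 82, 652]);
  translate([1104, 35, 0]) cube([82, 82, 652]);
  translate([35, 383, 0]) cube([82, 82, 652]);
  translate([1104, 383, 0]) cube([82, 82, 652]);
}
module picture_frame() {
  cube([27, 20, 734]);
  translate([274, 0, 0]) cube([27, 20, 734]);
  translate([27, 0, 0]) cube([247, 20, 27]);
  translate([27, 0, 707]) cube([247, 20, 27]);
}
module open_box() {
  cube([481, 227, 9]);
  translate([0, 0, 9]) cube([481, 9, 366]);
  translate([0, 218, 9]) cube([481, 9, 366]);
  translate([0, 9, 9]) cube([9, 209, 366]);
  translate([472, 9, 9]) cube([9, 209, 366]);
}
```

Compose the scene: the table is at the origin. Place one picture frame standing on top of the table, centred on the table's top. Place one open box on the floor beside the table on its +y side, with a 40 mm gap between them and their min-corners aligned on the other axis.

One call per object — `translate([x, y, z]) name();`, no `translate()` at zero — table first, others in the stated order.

table();
translate([460, 240, 693]) picture_frame();
translate([0, 540, 0]) open_box();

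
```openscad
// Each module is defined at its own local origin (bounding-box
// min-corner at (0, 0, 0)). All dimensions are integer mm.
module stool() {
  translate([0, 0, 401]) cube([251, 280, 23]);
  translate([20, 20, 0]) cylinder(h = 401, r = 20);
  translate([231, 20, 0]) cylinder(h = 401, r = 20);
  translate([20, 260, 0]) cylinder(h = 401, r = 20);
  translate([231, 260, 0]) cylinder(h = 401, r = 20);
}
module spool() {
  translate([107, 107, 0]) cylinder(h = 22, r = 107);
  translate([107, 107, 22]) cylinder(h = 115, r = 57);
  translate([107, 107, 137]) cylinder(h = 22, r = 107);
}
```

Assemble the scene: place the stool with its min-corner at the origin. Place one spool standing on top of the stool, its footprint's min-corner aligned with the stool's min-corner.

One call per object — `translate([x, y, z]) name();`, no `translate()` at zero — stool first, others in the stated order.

stool();
translate([0, 0, 424]) spool();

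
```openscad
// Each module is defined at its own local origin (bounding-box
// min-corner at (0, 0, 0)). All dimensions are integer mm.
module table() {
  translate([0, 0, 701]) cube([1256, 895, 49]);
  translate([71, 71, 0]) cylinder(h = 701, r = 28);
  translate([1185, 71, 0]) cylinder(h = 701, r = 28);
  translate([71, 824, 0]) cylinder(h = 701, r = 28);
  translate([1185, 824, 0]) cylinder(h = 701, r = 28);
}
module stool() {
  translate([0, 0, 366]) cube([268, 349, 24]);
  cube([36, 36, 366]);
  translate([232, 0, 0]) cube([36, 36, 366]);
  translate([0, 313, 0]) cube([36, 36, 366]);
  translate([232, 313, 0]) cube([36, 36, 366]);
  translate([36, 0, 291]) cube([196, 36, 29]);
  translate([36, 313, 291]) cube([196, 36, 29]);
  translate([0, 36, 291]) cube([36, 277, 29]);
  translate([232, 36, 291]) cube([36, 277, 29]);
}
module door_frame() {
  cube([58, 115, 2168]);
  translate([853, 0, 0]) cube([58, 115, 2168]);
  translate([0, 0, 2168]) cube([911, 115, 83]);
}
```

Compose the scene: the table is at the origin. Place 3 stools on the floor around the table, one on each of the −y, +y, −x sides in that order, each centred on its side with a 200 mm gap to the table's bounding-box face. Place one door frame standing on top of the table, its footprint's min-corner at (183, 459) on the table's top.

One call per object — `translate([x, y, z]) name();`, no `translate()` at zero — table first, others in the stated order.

table();
translate([494, -549, 0]) stool();
translate([494, 1095, 0]) stool();
translate([-468, 273, 0]) stool();
translate([183, 459, 750]) door_frame();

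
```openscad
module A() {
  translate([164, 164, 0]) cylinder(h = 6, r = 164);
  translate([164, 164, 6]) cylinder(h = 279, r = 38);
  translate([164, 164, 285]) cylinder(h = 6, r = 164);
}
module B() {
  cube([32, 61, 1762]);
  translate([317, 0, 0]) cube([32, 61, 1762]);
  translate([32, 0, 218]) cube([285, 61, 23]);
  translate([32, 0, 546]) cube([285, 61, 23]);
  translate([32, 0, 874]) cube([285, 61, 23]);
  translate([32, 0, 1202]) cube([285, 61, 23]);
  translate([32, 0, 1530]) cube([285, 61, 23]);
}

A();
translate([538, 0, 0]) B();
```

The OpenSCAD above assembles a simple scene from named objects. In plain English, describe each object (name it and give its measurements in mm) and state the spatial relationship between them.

A is a spool: two coaxial disc flanges of radius 164 mm and thickness 6 mm, joined by a core cylinder of radius 38 mm and height 279 mm. The lower flange rests on z = 0 and the three cylinders share a vertical axis.

B is a straight ladder. Two 32×61 mm vertical rails, 1762 mm tall, stand 349 mm apart (outside-to-outside) with their front faces coplanar on the −y side. 5 rungs, each 61 mm deep and 23 mm tall, span between the inner faces of the rails, front faces flush with the rails. The lowest rung's underside is at z = 218 mm and rungs are spaced 328 mm apart (underside to underside).

The ladder is on the floor beside the spool on its +x side.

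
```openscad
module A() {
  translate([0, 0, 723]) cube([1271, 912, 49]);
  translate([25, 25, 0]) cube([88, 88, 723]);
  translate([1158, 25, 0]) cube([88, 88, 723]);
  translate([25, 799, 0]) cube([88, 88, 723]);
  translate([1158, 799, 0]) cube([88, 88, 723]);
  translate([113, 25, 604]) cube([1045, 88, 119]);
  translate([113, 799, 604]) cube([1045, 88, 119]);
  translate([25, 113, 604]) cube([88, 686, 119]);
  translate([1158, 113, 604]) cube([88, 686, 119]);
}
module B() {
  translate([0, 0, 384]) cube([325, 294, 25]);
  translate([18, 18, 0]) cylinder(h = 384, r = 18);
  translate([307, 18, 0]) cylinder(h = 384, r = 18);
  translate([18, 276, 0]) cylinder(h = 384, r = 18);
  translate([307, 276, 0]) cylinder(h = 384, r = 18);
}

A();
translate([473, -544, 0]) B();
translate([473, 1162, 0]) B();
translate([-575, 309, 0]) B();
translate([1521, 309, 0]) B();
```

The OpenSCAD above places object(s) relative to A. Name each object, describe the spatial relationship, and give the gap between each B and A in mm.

Each stool's nearest face is 250 mm from the table's bounding box.

A is a table. B is a stool. Four stools sit around the table at the −y, +y, −x, +x sides. The gap between each stool and the table is 250 mm.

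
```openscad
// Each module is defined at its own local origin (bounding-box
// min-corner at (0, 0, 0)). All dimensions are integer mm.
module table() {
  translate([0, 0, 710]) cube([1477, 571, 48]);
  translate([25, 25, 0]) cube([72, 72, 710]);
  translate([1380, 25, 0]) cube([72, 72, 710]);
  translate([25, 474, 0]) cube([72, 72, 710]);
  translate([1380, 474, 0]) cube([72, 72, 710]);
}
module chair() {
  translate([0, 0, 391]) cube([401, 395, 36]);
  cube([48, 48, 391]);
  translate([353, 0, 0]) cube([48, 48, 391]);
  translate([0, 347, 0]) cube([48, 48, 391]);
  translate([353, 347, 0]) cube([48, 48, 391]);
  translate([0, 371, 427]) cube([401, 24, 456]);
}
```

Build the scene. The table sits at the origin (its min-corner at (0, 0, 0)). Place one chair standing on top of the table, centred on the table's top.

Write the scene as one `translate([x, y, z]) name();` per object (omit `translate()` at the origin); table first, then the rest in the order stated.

table();
translate([538, 88, 758]) chair();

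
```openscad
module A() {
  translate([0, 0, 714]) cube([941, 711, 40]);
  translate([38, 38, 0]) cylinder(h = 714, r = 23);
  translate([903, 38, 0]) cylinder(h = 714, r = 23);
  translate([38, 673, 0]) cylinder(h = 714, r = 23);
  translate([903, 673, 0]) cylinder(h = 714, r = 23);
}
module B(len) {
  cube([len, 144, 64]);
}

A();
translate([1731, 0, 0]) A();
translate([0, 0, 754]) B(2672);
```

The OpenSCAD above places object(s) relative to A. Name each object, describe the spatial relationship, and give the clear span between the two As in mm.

Second table starts at x = 1731; first ends at x = 941; clear span = 1731 − 941 = 790 mm.

A is a table. B is a beam. A beam spans the tops of two tables. The clear span between the two tables is 790 mm.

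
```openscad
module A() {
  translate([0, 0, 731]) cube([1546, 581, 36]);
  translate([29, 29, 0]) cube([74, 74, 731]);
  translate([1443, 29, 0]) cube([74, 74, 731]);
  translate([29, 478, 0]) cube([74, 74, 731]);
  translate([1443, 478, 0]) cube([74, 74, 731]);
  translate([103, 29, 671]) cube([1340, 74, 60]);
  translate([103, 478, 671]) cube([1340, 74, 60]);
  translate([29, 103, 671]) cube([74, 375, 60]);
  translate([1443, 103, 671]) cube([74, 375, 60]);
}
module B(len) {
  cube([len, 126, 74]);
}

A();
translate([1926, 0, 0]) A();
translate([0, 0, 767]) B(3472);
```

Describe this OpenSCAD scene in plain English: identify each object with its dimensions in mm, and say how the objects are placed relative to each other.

A is a table with a 1546×581 mm rectangular top, 36 mm thick, top surface at z = 767 mm, supported by four 74×74 mm square legs, each inset 29 mm from the nearest pair of top edges, running from the floor. Four apron rails, 74 mm thick and 60 mm tall, run between adjacent legs with their top edges flush with the underside of the top and their outer faces flush with the legs' outer faces.

B is a rectangular beam 3472 mm long (x), 126 mm deep (y), 74 mm thick (z).

The beam spans the tops of two tables placed 380 mm apart, resting at z = 767 mm.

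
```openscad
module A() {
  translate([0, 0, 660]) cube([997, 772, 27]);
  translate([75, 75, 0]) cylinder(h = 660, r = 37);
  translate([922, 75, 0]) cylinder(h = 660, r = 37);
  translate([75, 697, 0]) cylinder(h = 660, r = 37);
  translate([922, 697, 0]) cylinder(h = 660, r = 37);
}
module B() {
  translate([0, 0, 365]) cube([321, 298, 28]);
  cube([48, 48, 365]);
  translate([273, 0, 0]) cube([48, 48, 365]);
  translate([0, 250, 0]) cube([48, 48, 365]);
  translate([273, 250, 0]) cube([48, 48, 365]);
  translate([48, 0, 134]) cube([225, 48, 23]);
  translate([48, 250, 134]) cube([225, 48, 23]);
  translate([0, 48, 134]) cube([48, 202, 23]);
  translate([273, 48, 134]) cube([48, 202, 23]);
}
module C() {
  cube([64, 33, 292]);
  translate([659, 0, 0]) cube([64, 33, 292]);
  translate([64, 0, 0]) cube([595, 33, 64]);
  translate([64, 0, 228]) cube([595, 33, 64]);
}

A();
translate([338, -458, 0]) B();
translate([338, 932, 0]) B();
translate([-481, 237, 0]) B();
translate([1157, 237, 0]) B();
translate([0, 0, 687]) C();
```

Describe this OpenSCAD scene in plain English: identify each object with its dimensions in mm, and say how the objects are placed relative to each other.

A is a rectangular dining table. The top is 997×772×27 mm with its upper surface at z = 687 mm. It stands on four round legs of 74 mm diameter, each leg's bounding box inset 38 mm from the nearest pair of top edges, running from the floor to the underside of the top.

B is a simple wooden stool: a rectangular seat 321 mm (x) by 298 mm (y), 28 mm thick, top face at z = 393 mm, on four square legs, each 48×48 mm in cross-section. The legs rest on z = 0, each flush with a corner of the seat. Four stretchers, 48 mm wide and 23 mm tall, connect adjacent legs with their undersides at z = 134 mm, each running between the inner faces of the legs it joins and aligned with the legs' outer faces on the other axis.

C is a picture frame with a 595×164 mm rectangular opening (x by z) and a uniform 64 mm border on every side. Frame depth is 33 mm along y. It is built from two vertical stiles running the full outside height and two horizontal rails spanning the gap between the stiles.

Four stools sit around the table at the −y, +y, −x, +x sides. The picture frame is on top of the table.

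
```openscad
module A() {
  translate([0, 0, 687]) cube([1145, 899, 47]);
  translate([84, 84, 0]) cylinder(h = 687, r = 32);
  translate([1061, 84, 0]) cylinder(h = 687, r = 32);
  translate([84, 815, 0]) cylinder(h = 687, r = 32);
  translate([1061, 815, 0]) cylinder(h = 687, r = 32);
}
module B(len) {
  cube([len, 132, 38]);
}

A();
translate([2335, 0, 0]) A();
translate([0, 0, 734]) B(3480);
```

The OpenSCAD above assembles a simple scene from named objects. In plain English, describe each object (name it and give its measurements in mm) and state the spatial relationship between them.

A is a rectangular dining table. The top is 1145×899×47 mm with its upper surface at z = 734 mm. It stands on four round legs of 64 mm diameter, each leg's bounding box inset 52 mm from the nearest pair of top edges, running from the floor to the underside of the top.

B is a rectangular beam 3480 mm long (x), 132 mm deep (y), 38 mm thick (z).

The beam spans the tops of two tables placed 1190 mm apart, resting at z = 734 mm.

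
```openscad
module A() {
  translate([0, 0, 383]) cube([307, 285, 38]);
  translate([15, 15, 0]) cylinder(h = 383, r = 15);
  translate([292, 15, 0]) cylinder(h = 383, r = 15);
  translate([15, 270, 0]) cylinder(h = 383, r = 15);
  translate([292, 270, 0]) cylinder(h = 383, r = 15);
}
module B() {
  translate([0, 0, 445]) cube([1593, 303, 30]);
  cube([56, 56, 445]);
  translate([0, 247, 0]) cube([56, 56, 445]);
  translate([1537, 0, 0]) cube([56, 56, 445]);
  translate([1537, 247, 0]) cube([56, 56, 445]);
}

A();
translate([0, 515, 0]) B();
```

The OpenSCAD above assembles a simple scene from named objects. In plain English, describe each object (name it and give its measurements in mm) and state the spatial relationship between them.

A is a simple wooden stool: a rectangular seat 307 mm (x) by 285 mm (y), 38 mm thick, top face at z = 421 mm, on four round legs, each 30 mm in diameter. The legs rest on z = 0, each leg's axis is inset half a diameter from the nearest pair of seat edges (so the leg's bounding box is flush with the corner).

B is a long wooden bench with a 1593 mm (x) × 303 mm (y) seat, 30 mm thick, its top surface 475 mm above the floor. Four 56 mm square legs at the seat corners, flush with the edges, run from z = 0 to the seat underside.

The bench is on the floor beside the stool on its +y side.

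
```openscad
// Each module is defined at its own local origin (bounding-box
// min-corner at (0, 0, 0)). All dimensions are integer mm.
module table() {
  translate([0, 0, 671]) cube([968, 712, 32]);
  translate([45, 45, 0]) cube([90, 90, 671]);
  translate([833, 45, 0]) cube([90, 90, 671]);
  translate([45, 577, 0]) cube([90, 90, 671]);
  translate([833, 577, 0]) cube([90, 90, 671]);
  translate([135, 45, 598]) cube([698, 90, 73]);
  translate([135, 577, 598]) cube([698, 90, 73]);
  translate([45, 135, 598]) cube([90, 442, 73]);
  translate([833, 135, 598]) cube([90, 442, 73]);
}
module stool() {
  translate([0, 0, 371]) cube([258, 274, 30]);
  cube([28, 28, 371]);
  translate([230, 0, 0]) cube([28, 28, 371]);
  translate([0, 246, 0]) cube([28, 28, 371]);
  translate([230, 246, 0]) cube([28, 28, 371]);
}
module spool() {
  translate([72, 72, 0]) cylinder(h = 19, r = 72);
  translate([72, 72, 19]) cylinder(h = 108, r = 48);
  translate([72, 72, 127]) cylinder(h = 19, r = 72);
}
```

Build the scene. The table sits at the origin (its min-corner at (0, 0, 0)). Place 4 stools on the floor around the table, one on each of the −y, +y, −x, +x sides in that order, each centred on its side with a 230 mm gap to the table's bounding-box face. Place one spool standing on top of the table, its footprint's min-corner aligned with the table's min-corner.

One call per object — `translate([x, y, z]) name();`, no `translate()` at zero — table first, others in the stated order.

table();
translate([355, -504, 0]) stool();
translate([355, 942, 0]) stool();
translate([-488, 219, 0]) stool();
translate([1198, 219, 0]) stool();
translate([0, 0, 703]) spool();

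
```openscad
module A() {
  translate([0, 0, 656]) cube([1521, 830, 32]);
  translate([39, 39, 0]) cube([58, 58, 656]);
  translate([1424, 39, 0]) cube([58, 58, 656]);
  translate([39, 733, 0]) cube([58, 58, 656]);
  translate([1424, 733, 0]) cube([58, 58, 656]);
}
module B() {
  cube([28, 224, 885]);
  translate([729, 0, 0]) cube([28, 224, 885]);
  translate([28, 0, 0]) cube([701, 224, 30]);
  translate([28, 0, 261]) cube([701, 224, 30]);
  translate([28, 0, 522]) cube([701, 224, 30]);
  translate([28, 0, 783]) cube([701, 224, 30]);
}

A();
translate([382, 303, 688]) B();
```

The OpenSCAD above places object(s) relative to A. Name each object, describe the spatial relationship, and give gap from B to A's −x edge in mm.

The bookshelf's min-x is at 382; the table's min-x is 0; gap = 382 mm.

A is a table. B is a bookshelf. The bookshelf is on top of the table, centred. The gap from the bookshelf to the table's −x edge is 382 mm.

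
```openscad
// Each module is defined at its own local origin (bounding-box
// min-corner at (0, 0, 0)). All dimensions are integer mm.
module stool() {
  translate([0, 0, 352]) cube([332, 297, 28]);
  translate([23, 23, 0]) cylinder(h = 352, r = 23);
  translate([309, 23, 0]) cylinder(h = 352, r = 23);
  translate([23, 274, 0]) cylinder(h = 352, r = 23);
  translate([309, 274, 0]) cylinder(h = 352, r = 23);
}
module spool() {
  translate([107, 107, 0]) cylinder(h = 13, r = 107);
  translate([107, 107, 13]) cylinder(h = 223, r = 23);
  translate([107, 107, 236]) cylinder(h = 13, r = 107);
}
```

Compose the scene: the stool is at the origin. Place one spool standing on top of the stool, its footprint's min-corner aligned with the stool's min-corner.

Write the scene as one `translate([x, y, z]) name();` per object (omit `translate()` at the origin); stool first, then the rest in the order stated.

stool();
translate([0, 0, 380]) spool();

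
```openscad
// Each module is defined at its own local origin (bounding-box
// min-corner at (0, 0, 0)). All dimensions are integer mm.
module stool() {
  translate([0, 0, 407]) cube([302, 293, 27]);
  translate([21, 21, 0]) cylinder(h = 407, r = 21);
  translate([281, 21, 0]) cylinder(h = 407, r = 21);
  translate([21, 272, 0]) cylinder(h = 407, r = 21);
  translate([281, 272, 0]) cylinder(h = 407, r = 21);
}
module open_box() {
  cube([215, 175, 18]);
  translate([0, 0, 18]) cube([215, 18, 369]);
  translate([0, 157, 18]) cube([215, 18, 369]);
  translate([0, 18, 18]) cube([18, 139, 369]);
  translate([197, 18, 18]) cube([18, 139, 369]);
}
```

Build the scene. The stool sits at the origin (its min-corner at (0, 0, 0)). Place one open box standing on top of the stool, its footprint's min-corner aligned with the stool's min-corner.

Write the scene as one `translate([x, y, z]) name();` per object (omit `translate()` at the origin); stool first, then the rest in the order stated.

stool();
translate([0, 0, 434]) open_box();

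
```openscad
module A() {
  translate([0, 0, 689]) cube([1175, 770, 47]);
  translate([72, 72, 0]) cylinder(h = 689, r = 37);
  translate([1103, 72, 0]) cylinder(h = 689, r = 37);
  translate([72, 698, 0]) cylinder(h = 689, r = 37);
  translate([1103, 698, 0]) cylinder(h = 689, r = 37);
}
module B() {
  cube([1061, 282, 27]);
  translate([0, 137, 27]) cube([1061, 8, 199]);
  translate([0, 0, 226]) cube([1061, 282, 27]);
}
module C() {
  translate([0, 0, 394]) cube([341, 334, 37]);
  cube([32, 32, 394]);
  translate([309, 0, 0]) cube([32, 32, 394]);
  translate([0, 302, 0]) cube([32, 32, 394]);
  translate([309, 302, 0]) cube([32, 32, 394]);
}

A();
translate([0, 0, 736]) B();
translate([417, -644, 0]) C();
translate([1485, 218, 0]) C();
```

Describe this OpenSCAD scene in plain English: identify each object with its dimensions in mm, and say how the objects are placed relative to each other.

A is a table with a 1175×770 mm rectangular top, 47 mm thick, top surface at z = 736 mm, supported by four round legs of 74 mm diameter, each leg's bounding box inset 35 mm from the nearest pair of top edges, running from the floor.

B is an I-beam lying along x, 1061 mm long. Overall section height 253 mm. Two flanges 282 mm wide (y) and 27 mm thick, one on the floor and one at the top; a web 8 mm thick runs between them, centred on the flange width.

C is a four-legged stool. The seat is 341×334 mm, 37 mm thick, top at z = 431 mm. It stands on four square legs, each 32×32 mm in cross-section, from z = 0 to the seat underside, each flush with a corner of the seat.

The I-beam is on top of the table. Two stools sit around the table at the −y, +x sides.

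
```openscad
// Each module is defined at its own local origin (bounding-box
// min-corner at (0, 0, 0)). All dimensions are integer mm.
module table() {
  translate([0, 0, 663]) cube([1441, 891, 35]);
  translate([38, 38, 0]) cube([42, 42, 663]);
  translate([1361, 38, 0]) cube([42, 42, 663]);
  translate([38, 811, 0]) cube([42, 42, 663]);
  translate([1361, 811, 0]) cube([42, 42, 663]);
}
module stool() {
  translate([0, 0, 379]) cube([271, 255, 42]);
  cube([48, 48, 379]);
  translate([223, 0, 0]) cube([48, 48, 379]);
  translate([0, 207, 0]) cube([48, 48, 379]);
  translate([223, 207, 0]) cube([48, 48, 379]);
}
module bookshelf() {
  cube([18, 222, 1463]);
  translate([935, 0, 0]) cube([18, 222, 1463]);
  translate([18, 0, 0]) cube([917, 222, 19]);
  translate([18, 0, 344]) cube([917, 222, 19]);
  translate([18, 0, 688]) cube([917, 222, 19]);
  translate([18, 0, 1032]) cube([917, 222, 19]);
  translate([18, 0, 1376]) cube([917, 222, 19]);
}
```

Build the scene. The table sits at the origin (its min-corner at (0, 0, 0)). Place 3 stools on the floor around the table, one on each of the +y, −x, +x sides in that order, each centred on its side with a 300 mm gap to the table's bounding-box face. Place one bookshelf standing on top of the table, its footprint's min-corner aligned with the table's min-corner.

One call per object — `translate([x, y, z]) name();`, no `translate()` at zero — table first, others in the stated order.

table();
translate([585, 1191, 0]) stool();
translate([-571, 318, 0]) stool();
translate([1741, 318, 0]) stool();
translate([0, 0, 698]) bookshelf();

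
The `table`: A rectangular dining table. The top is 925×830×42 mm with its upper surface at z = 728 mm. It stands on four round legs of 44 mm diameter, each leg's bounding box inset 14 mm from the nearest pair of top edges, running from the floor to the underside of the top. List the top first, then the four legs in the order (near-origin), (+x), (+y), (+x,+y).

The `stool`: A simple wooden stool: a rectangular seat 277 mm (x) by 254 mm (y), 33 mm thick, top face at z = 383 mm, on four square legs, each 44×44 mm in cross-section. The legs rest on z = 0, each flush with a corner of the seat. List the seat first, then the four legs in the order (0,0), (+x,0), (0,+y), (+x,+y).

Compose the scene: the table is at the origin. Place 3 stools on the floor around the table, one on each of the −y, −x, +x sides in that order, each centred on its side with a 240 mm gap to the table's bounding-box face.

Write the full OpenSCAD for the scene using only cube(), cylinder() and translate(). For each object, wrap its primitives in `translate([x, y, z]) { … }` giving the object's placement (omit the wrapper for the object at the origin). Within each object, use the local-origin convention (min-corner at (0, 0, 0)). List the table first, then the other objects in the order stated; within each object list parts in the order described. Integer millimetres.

translate([0, 0, 686]) cube([925, 830, 42]);
translate([36, 36, 0]) cylinder(h = 686, r = 22);
translate([889, 36, 0]) cylinder(h = 686, r = 22);
translate([36, 794, 0]) cylinder(h = 686, r = 22);
translate([889, 794, 0]) cylinder(h = 686, r = 22);
translate([324, -494, 0]) {
  translate([0, 0, 350]) cube([277, 254, 33]);
  cube([44, 44, 350]);
  translate([233, 0, 0]) cube([44, 44, 350]);
  translate([0, 210, 0]) cube([44, 44, 350]);
  translate([233, 210, 0]) cube([44, 44, 350]);
}
translate([-517, 288, 0]) {
  translate([0, 0, 350]) cube([277, 254, 33]);
  cube([44, 44, 350]);
  translate([233, 0, 0]) cube([44, 44, 350]);
  translate([0, 210, 0]) cube([44, 44, 350]);
  translate([233, 210, 0]) cube([44, 44, 350]);
}
translate([1165, 288, 0]) {
  translate([0, 0, 350]) cube([277, 254, 33]);
  cube([44, 44, 350]);
  translate([233, 0, 0]) cube([44, 44, 350]);
  translate([0, 210, 0]) cube([44, 44, 350]);
  translate([233, 210, 0]) cube([44, 44, 350]);
}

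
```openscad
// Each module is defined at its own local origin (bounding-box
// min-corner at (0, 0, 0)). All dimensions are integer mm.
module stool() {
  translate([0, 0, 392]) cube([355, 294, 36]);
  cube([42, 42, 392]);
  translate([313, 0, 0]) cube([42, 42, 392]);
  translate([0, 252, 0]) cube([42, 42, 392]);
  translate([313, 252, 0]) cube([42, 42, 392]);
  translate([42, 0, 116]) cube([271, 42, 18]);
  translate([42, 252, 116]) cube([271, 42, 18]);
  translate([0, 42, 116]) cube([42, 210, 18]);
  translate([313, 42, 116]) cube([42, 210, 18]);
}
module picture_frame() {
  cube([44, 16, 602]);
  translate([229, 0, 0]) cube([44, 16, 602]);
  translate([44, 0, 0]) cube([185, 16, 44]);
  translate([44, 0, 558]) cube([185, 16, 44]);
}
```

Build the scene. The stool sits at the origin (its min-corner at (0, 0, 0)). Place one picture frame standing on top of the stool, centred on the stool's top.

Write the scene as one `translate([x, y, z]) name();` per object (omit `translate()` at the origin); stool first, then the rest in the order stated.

stool();
translate([41, 139, 428]) picture_frame();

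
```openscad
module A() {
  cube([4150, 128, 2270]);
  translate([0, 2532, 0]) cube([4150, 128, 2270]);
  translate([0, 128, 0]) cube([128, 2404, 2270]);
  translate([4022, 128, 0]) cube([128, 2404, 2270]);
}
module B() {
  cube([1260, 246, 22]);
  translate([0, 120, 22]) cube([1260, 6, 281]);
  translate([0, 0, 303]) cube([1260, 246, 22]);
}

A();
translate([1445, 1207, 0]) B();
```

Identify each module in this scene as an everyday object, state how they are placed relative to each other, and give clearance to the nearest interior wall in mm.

A is a house frame. B is an I-beam. The I-beam sits inside the house frame, centred. The clearance to the nearest interior wall is 1079 mm.

Clearances: x = 1317, y = 1079; minimum 1079 mm.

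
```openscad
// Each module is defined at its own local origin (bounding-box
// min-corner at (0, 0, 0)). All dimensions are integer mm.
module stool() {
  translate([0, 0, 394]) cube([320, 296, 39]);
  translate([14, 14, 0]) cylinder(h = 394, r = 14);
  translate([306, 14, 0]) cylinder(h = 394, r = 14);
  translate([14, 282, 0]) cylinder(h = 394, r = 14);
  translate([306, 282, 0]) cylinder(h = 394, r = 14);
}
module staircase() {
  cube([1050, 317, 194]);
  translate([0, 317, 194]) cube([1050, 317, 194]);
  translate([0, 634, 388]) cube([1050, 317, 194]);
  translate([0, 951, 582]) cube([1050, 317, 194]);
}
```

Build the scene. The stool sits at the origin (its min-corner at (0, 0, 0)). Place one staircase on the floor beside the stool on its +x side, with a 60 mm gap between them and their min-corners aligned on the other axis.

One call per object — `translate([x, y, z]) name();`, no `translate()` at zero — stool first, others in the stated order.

stool();
translate([380, 0, 0]) staircase();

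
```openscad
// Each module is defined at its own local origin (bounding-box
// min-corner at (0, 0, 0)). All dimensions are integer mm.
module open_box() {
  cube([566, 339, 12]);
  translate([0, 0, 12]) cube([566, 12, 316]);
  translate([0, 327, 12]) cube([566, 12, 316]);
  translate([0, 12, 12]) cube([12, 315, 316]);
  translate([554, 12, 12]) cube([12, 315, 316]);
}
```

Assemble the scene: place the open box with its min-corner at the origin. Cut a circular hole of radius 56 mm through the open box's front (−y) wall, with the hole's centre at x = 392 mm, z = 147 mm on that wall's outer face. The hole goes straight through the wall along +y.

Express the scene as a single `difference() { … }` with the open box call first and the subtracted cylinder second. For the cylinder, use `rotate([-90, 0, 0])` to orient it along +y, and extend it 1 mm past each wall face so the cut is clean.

difference() {
  open_box();
  translate([392, -1, 147]) rotate([-90, 0, 0]) cylinder(h = 14, r = 56);
}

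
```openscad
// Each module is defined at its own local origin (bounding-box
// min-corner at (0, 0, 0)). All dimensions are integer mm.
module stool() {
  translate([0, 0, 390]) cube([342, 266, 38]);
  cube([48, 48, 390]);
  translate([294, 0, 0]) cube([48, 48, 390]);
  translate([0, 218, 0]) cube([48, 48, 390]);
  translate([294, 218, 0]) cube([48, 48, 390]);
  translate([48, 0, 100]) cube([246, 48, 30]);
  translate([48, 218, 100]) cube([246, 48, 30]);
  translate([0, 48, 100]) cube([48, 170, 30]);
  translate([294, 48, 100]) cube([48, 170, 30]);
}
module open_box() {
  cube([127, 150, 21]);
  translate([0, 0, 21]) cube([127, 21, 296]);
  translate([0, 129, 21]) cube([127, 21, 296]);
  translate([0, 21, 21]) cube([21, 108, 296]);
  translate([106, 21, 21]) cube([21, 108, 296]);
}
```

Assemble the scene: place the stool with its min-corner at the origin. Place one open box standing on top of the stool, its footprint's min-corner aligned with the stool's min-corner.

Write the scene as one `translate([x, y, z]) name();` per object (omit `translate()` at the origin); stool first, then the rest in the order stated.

stool();
translate([0, 0, 428]) open_box();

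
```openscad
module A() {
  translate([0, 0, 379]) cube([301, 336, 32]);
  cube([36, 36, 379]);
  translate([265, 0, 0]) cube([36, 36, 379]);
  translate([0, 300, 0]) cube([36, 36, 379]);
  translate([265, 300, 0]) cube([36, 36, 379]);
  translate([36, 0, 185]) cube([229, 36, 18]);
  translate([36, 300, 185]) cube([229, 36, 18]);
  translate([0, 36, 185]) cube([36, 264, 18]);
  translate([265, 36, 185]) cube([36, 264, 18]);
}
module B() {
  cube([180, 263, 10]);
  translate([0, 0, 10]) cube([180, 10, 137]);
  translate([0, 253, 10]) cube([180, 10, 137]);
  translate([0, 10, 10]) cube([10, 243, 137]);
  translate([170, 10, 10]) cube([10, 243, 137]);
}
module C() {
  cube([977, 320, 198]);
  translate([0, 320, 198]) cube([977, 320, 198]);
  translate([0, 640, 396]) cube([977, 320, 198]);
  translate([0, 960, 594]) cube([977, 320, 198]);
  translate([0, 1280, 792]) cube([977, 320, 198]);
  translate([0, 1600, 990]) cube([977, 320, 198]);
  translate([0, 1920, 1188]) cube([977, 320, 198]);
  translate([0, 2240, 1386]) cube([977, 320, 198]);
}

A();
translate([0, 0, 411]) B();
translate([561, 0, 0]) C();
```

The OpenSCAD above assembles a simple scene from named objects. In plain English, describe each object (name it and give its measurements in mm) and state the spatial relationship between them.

A is a four-legged stool. The seat is a 301×336×32 mm slab whose top surface is at z = 411 mm; four square legs, each 36×36 mm in cross-section, run from the floor (z = 0) to the underside of the seat, each flush with a corner of the seat. Four stretchers, 36 mm wide and 18 mm tall, connect adjacent legs with their undersides at z = 185 mm, each running between the inner faces of the legs it joins and aligned with the legs' outer faces on the other axis.

B is an open-topped rectangular box: outside dimensions 180×263×147 mm, with a uniform wall and base thickness of 10 mm. The base is a full 180×263 slab on the floor; four walls sit on top of the base. The front and back walls (the −y and +y sides) span the full width; the two side walls fit between them.

C is a run of 8 identical solid stair steps. Each tread is 977×320 mm and each step block is 198 mm high. Step 1 rests on the floor; step k is offset from step 1 by (k−1)×320 mm in y and (k−1)×198 mm in z.

The open box is on top of the stool. The staircase is on the floor beside the stool on its +x side.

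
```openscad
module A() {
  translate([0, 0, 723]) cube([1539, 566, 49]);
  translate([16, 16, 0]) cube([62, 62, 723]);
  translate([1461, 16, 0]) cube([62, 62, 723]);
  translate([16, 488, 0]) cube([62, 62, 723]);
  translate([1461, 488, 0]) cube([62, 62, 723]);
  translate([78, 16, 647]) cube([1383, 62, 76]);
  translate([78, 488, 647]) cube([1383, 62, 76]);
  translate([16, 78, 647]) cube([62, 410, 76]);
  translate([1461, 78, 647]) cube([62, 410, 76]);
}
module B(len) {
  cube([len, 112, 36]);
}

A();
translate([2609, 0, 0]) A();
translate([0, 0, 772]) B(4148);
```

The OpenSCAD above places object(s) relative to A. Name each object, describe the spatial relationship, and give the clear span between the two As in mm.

A is a table. B is a beam. A beam spans the tops of two tables. The clear span between the two tables is 1070 mm.

Second table starts at x = 2609; first ends at x = 1539; clear span = 2609 − 1539 = 1070 mm.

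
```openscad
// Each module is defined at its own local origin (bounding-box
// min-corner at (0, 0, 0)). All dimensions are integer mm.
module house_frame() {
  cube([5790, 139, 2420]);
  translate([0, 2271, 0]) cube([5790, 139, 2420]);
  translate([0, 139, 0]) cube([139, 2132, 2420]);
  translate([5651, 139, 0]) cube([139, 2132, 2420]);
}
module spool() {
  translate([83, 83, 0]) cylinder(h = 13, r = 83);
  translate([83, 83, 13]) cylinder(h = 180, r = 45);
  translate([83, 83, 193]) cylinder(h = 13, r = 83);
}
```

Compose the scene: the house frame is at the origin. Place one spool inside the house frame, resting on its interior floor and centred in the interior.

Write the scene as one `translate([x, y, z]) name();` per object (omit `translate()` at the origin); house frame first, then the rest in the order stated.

house_frame();
translate([2812, 1122, 0]) spool();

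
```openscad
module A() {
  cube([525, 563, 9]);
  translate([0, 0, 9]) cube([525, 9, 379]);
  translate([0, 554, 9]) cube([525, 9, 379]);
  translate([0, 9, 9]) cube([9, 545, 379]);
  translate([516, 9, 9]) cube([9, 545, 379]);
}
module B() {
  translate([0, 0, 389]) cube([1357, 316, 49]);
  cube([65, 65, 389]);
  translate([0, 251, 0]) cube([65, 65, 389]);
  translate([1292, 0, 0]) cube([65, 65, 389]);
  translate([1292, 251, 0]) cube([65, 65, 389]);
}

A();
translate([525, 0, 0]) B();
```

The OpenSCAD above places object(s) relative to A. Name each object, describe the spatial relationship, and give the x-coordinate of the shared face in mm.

The open box's +x face and the bench's −x face are both at x = 525 mm.

A is an open box. B is a bench. The bench is against the open box's +x side, with their −y faces flush. The x-coordinate of the shared face is 525 mm.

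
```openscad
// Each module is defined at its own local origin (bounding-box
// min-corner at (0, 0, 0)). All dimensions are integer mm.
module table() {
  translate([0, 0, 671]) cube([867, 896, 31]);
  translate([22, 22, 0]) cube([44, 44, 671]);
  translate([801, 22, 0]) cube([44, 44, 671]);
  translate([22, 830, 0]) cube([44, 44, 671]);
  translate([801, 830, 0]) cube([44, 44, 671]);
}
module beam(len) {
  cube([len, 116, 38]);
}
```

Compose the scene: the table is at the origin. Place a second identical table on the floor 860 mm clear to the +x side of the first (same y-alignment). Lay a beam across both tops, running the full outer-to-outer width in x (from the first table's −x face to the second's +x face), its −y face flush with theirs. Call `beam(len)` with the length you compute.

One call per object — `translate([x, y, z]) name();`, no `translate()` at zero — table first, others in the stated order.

table();
translate([1727, 0, 0]) table();
translate([0, 0, 702]) beam(2594);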